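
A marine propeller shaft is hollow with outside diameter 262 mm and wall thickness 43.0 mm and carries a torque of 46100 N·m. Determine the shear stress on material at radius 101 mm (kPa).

12600 kPa

J = π(d_o⁴ − d_i⁴)/32 = π(0.262⁴ − 0.176⁴)/32 = 3.684×10^-4 m⁴.
Shear stress varies linearly with radius: τ = T·r/J = 46100 × 0.101 / 3.684×10^-4 = 1.264×10^7 Pa.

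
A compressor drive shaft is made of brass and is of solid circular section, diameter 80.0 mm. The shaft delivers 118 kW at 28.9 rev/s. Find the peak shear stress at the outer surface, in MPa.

ω = 2π·28.9 = 181.6 rad/s, so T = P/ω = 118×10³ / 181.6 = 649.8 N·m.
J = πd⁴/32 = π(0.0800)⁴/32 = 4.021×10^-6 m⁴.
τ_max = T·r/J = 649.8 × 0.0400 / 4.021×10^-6 = 6.464×10^6 Pa.

6.46 MPa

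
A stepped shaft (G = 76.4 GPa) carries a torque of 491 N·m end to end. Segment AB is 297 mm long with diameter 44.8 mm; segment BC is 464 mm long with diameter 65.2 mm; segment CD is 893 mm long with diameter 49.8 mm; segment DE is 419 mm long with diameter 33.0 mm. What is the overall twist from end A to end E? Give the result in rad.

J_AB = π(0.0448)⁴/32 = 3.95×10^-7 m⁴; J_BC = π(0.0652)⁴/32 = 1.77×10^-6 m⁴; J_CD = π(0.0498)⁴/32 = 6.04×10^-7 m⁴; J_DE = π(0.0330)⁴/32 = 1.16×10^-7 m⁴.
θ = (T/G)·Σ L_i/J_i = (491.0/76.4×10⁹)·(0.297/3.95×10^-7 + 0.464/1.77×10^-6 + 0.893/6.04×10^-7 + 0.419/1.16×10^-7) = 0.03914 rad.

0.0391 rad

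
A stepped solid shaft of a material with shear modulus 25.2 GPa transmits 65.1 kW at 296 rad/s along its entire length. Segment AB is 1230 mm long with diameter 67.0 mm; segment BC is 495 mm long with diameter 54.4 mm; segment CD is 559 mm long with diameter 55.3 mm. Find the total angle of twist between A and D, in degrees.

0.903°

ω = 296 rad/s, so T = P/ω = 65.1×10³ / 296.0 = 219.9 N·m.
J_AB = π(0.0670)⁴/32 = 1.98×10^-6 m⁴; J_BC = π(0.0544)⁴/32 = 8.60×10^-7 m⁴; J_CD = π(0.0553)⁴/32 = 9.18×10^-7 m⁴.
θ = (T/G)·Σ L_i/J_i = (219.9/25.2×10⁹)·(1.23/1.98×10^-6 + 0.495/8.60×10^-7 + 0.559/9.18×10^-7) = 0.01576 rad.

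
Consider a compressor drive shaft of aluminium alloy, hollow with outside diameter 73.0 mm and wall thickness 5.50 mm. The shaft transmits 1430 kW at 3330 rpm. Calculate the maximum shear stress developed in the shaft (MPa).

ω = 2π·3330/60 = 348.7 rad/s, so T = P/ω = 1430×10³ / 348.7 = 4101 N·m.
J = π(d_o⁴ − d_i⁴)/32 = π(0.0730⁴ − 0.0620⁴)/32 = 1.337×10^-6 m⁴.
τ_max = T·r/J = 4101 × 0.0365 / 1.337×10^-6 = 1.119×10^8 Pa.

112 MPa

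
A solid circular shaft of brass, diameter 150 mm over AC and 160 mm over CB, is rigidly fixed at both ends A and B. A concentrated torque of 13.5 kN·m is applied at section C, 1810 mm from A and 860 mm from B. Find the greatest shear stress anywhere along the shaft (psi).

Compatibility: T_A·a/J_AC = T_B·b/J_CB with T_A + T_B = T₀.
J_AC = 4.97×10^-5 m⁴, J_CB = 6.43×10^-5 m⁴, so T_A = T₀·(J_AC/a)/((J_AC/a)+(J_CB/b)) = 3625 N·m, T_B = 9875 N·m.
τ in each portion: τ_AC = 5.47×10^6 Pa, τ_CB = 1.23×10^7 Pa; maximum is in CB.
τ_max = T_CB·r/J = 9875·0.0800/6.43×10^-5 = 1.228×10^7 Pa.

1780 psi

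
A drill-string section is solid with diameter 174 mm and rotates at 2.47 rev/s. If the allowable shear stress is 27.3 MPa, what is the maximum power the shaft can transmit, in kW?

J = πd⁴/32 = π(0.174)⁴/32 = 8.999×10^-5 m⁴.
T_max = τ_allow·J/r = 2.73×10^7 × 8.999×10^-5 / 0.0870 = 28240 N·m.
ω = 2π·2.47 = 15.52 rad/s, so P_max = T_max·ω = 4.382×10^5 W.

438 kW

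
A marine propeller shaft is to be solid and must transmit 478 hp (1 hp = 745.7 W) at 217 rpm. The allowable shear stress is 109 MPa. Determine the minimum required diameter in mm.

ω = 2π·217/60 = 22.72 rad/s, so T = P/ω = 478×745.7 / 22.72 = 15690 N·m.
For a solid shaft τ_max = 16T/(πd³), so d = (16T/(π τ_allow))^(1/3) = (16·15690/(π·1.09×10^8))^(1/3) = 0.09016 m.

90.2 mm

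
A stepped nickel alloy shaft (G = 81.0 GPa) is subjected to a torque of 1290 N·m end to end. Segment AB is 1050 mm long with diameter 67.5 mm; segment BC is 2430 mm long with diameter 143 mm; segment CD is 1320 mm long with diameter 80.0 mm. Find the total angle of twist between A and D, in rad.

0.0144 rad

J_AB = π(0.0675)⁴/32 = 2.04×10^-6 m⁴; J_BC = π(0.143)⁴/32 = 4.11×10^-5 m⁴; J_CD = π(0.0800)⁴/32 = 4.02×10^-6 m⁴.
θ = (T/G)·Σ L_i/J_i = (1290/81.0×10⁹)·(1.05/2.04×10^-6 + 2.43/4.11×10^-5 + 1.32/4.02×10^-6) = 0.01438 rad.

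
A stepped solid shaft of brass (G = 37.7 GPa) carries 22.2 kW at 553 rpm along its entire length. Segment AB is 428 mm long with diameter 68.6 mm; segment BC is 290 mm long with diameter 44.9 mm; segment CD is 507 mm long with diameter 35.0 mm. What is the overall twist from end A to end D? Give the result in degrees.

2.54°

ω = 2π·553/60 = 57.91 rad/s, so T = P/ω = 22.2×10³ / 57.91 = 383.4 N·m.
J_AB = π(0.0686)⁴/32 = 2.17×10^-6 m⁴; J_BC = π(0.0449)⁴/32 = 3.99×10^-7 m⁴; J_CD = π(0.0350)⁴/32 = 1.47×10^-7 m⁴.
θ = (T/G)·Σ L_i/J_i = (383.4/37.7×10⁹)·(0.428/2.17×10^-6 + 0.290/3.99×10^-7 + 0.507/1.47×10^-7) = 0.04439 rad.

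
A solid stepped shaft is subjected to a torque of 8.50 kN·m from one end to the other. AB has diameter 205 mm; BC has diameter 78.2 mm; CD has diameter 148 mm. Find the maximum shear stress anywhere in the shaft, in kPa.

90500 kPa

Under the same torque, τ_max = 16T/(πd³) is largest where d is smallest — segment BC (d = 78.2 mm).
τ_max = 16·8500/(π·(0.0782)³) = 9.053×10^7 Pa.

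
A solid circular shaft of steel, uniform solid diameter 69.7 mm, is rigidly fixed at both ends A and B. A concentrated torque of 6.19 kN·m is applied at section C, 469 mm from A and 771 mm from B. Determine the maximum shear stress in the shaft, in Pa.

With uniform GJ and both ends fixed, compatibility θ_AC = θ_CB gives T_A·a = T_B·b, together with T_A + T_B = T₀.
T_A = T₀·b/(a+b) = 6190·771/1240 = 3849 N·m; T_B = 2341 N·m.
τ in each portion: τ_AC = 5.79×10^7 Pa, τ_CB = 3.52×10^7 Pa; maximum is in AC.
τ_max = T_AC·r/J = 3849·0.0348/2.32×10^-6 = 5.789×10^7 Pa.

5.79e7 Pa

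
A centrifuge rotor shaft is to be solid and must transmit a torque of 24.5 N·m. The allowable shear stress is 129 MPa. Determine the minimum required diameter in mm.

For a solid shaft τ_max = 16T/(πd³), so d = (16T/(π τ_allow))^(1/3) = (16·24.50/(π·1.29×10^8))^(1/3) = 0.009890 m.

9.89 mm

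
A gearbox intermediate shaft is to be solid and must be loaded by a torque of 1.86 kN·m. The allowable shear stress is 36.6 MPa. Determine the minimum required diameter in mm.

For a solid shaft τ_max = 16T/(πd³), so d = (16T/(π τ_allow))^(1/3) = (16·1860/(π·3.66×10^7))^(1/3) = 0.06373 m.

63.7 mm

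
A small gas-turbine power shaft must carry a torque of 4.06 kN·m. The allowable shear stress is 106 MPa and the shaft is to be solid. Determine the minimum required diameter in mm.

58.0 mm

For a solid shaft τ_max = 16T/(πd³), so d = (16T/(π τ_allow))^(1/3) = (16·4060/(π·1.06×10^8))^(1/3) = 0.05800 m.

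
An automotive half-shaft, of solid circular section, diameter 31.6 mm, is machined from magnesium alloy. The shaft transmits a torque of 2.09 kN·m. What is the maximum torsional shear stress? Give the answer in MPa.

J = πd⁴/32 = π(0.0316)⁴/32 = 9.789×10^-8 m⁴.
τ_max = T·r/J = 2090 × 0.0158 / 9.789×10^-8 = 3.373×10^8 Pa.

337 MPa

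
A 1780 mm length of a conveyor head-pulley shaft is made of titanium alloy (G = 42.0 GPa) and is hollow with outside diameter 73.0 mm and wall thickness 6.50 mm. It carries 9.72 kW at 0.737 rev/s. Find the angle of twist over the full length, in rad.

0.0587 rad

ω = 2π·0.737 = 4.631 rad/s, so T = P/ω = 9.72×10³ / 4.631 = 2099 N·m.
J = π(d_o⁴ − d_i⁴)/32 = π(0.0730⁴ − 0.0600⁴)/32 = 1.516×10^-6 m⁴.
θ = T·L/(G·J) = 2099 × 1.78 / (42.0×10⁹ × 1.516×10^-6) = 0.05869 rad.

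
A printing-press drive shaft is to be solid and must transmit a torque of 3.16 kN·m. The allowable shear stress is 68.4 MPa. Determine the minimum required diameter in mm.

For a solid shaft τ_max = 16T/(πd³), so d = (16T/(π τ_allow))^(1/3) = (16·3160/(π·6.84×10^7))^(1/3) = 0.06174 m.

61.7 mm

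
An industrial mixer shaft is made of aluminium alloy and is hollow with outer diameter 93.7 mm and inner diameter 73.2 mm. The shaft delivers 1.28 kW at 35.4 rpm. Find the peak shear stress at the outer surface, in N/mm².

3.41 N/mm²

ω = 2π·35.4/60 = 3.707 rad/s, so T = P/ω = 1.28×10³ / 3.707 = 345.3 N·m.
J = π(d_o⁴ − d_i⁴)/32 = π(0.0937⁴ − 0.0732⁴)/32 = 4.749×10^-6 m⁴.
τ_max = T·r/J = 345.3 × 0.0469 / 4.749×10^-6 = 3.406×10^6 Pa.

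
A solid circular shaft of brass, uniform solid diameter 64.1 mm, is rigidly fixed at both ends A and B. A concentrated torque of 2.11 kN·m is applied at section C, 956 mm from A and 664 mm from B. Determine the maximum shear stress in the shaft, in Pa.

2.41e7 Pa

With uniform GJ and both ends fixed, compatibility θ_AC = θ_CB gives T_A·a = T_B·b, together with T_A + T_B = T₀.
T_A = T₀·b/(a+b) = 2110·664/1620 = 864.8 N·m; T_B = 1245 N·m.
τ in each portion: τ_AC = 1.67×10^7 Pa, τ_CB = 2.41×10^7 Pa; maximum is in CB.
τ_max = T_CB·r/J = 1245·0.0320/1.66×10^-6 = 2.408×10^7 Pa.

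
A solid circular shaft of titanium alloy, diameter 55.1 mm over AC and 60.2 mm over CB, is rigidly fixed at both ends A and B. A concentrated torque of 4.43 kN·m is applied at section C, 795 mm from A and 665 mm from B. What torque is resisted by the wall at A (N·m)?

Compatibility: T_A·a/J_AC = T_B·b/J_CB with T_A + T_B = T₀.
J_AC = 9.05×10^-7 m⁴, J_CB = 1.29×10^-6 m⁴, so T_A = T₀·(J_AC/a)/((J_AC/a)+(J_CB/b)) = 1639 N·m, T_B = 2791 N·m.

1640 N·m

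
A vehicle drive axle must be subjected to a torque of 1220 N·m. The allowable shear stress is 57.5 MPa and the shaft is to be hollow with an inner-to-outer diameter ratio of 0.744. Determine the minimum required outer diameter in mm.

53.8 mm

For a hollow shaft with d_i/d_o = 0.744: τ_max = 16T/(π d_o³ (1−k⁴)), so d_o = [16T/(π τ_allow (1−k⁴))]^(1/3) = [16·1220/(π·5.75×10^7·0.6936)]^(1/3) = 0.05381 m.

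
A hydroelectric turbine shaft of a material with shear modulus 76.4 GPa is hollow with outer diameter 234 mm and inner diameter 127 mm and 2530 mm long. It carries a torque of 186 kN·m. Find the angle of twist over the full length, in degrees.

J = π(d_o⁴ − d_i⁴)/32 = π(0.234⁴ − 0.127⁴)/32 = 2.688×10^-4 m⁴.
θ = T·L/(G·J) = 186000 × 2.53 / (76.4×10⁹ × 2.688×10^-4) = 0.02291 rad.

1.31°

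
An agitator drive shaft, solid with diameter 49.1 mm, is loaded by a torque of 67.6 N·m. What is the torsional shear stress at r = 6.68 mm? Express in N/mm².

0.791 N/mm²

J = πd⁴/32 = π(0.0491)⁴/32 = 5.706×10^-7 m⁴.
Shear stress varies linearly with radius: τ = T·r/J = 67.60 × 0.00668 / 5.706×10^-7 = 7.914×10^5 Pa.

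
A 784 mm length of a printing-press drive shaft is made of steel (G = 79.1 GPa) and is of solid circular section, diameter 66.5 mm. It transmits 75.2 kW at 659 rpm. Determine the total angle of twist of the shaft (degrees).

ω = 2π·659/60 = 69.01 rad/s, so T = P/ω = 75.2×10³ / 69.01 = 1090 N·m.
J = πd⁴/32 = π(0.0665)⁴/32 = 1.920×10^-6 m⁴.
θ = T·L/(G·J) = 1090 × 0.784 / (79.1×10⁹ × 1.920×10^-6) = 5.625×10^-3 rad.

0.322°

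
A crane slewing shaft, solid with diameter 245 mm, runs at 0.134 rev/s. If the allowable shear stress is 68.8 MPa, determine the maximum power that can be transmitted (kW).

167 kW

J = πd⁴/32 = π(0.245)⁴/32 = 3.537×10^-4 m⁴.
T_max = τ_allow·J/r = 6.88×10^7 × 3.537×10^-4 / 0.122 = 198700 N·m.
ω = 2π·0.134 = 0.8419 rad/s, so P_max = T_max·ω = 1.673×10^5 W.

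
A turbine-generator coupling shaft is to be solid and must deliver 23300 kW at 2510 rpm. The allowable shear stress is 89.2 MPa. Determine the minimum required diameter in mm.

ω = 2π·2510/60 = 262.8 rad/s, so T = P/ω = 23300×10³ / 262.8 = 88640 N·m.
For a solid shaft τ_max = 16T/(πd³), so d = (16T/(π τ_allow))^(1/3) = (16·88640/(π·8.92×10^7))^(1/3) = 0.1717 m.

172 mm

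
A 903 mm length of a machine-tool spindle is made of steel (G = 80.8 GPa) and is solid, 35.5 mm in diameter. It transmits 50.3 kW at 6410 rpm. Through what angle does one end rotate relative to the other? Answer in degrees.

0.308°

ω = 2π·6410/60 = 671.3 rad/s, so T = P/ω = 50.3×10³ / 671.3 = 74.93 N·m.
J = πd⁴/32 = π(0.0355)⁴/32 = 1.559×10^-7 m⁴.
θ = T·L/(G·J) = 74.93 × 0.903 / (80.8×10⁹ × 1.559×10^-7) = 5.371×10^-3 rad.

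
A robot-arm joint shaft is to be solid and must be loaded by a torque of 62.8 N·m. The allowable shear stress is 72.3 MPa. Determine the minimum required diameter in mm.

16.4 mm

For a solid shaft τ_max = 16T/(πd³), so d = (16T/(π τ_allow))^(1/3) = (16·62.80/(π·7.23×10^7))^(1/3) = 0.01642 m.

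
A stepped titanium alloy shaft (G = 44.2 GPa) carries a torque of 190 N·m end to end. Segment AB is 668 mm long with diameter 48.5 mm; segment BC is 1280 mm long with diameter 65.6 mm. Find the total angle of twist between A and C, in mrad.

J_AB = π(0.0485)⁴/32 = 5.43×10^-7 m⁴; J_BC = π(0.0656)⁴/32 = 1.82×10^-6 m⁴.
θ = (T/G)·Σ L_i/J_i = (190.0/44.2×10⁹)·(0.668/5.43×10^-7 + 1.28/1.82×10^-6) = 8.313×10^-3 rad.

8.31 mrad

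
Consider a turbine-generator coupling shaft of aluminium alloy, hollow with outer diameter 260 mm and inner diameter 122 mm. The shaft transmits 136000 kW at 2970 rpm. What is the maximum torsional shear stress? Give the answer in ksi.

ω = 2π·2970/60 = 311.0 rad/s, so T = P/ω = 136000×10³ / 311.0 = 437300 N·m.
J = π(d_o⁴ − d_i⁴)/32 = π(0.260⁴ − 0.122⁴)/32 = 4.269×10^-4 m⁴.
τ_max = T·r/J = 437300 × 0.130 / 4.269×10^-4 = 1.332×10^8 Pa.

19.3 ksi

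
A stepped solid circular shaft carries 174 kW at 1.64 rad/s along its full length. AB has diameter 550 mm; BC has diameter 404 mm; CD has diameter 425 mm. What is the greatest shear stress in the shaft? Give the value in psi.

1190 psi

ω = 1.64 rad/s, so T = P/ω = 174×10³ / 1.640 = 106100 N·m.
Under the same torque, τ_max = 16T/(πd³) is largest where d is smallest — segment BC (d = 404 mm).
τ_max = 16·106100/(π·(0.404)³) = 8.195×10^6 Pa.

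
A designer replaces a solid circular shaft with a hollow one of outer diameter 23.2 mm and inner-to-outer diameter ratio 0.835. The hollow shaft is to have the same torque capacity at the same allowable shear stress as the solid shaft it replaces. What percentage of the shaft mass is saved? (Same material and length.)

52.8 %

Equal τ_max and T ⇒ the solid shaft needs d_s³ = d_o³(1−k⁴), so d_s = 23.2·(1−0.835⁴)^(1/3) = 18.58 mm.
Area ratio A_h/A_s = d_o²(1−k²)/d_s² = (1−k²)/(1−k⁴)^(2/3) = 0.4719.
Mass saving = 1 − 0.4719 = 52.8 %.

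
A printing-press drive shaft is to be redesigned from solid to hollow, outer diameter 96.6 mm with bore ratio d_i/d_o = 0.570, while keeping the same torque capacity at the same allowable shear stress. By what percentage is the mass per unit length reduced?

27.3 %

Equal τ_max and T ⇒ the solid shaft needs d_s³ = d_o³(1−k⁴), so d_s = 96.6·(1−0.570⁴)^(1/3) = 93.07 mm.
Area ratio A_h/A_s = d_o²(1−k²)/d_s² = (1−k²)/(1−k⁴)^(2/3) = 0.7272.
Mass saving = 1 − 0.7272 = 27.3 %.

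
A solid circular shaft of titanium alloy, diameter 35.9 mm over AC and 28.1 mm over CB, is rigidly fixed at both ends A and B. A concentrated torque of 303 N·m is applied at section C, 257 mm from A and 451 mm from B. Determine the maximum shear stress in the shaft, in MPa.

Compatibility: T_A·a/J_AC = T_B·b/J_CB with T_A + T_B = T₀.
J_AC = 1.63×10^-7 m⁴, J_CB = 6.12×10^-8 m⁴, so T_A = T₀·(J_AC/a)/((J_AC/a)+(J_CB/b)) = 249.6 N·m, T_B = 53.39 N·m.
τ in each portion: τ_AC = 2.75×10^7 Pa, τ_CB = 1.23×10^7 Pa; maximum is in AC.
τ_max = T_AC·r/J = 249.6·0.0180/1.63×10^-7 = 2.748×10^7 Pa.

27.5 MPa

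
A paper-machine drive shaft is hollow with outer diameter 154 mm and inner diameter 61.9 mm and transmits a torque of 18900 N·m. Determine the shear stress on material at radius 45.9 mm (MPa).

J = π(d_o⁴ − d_i⁴)/32 = π(0.154⁴ − 0.0619⁴)/32 = 5.378×10^-5 m⁴.
Shear stress varies linearly with radius: τ = T·r/J = 18900 × 0.0459 / 5.378×10^-5 = 1.613×10^7 Pa.

16.1 MPa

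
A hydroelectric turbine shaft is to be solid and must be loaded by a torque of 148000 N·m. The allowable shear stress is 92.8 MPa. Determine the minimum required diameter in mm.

201 mm

For a solid shaft τ_max = 16T/(πd³), so d = (16T/(π τ_allow))^(1/3) = (16·148000/(π·9.28×10^7))^(1/3) = 0.2010 m.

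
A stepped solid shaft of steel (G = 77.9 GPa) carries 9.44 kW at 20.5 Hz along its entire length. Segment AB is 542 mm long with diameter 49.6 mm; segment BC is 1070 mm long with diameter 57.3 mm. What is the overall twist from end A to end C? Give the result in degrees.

0.104°

ω = 2π·20.5 = 128.8 rad/s, so T = P/ω = 9.44×10³ / 128.8 = 73.29 N·m.
J_AB = π(0.0496)⁴/32 = 5.94×10^-7 m⁴; J_BC = π(0.0573)⁴/32 = 1.06×10^-6 m⁴.
θ = (T/G)·Σ L_i/J_i = (73.29/77.9×10⁹)·(0.542/5.94×10^-7 + 1.07/1.06×10^-6) = 1.809×10^-3 rad.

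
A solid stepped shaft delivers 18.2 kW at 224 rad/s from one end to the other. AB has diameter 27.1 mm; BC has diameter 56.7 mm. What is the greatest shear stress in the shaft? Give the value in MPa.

ω = 224 rad/s, so T = P/ω = 18.2×10³ / 224.0 = 81.25 N·m.
Under the same torque, τ_max = 16T/(πd³) is largest where d is smallest — segment AB (d = 27.1 mm).
τ_max = 16·81.25/(π·(0.0271)³) = 2.079×10^7 Pa.

20.8 MPa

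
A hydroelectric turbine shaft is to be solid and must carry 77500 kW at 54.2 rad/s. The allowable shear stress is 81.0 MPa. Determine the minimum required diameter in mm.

448 mm

ω = 54.2 rad/s, so T = P/ω = 77500×10³ / 54.20 = 1.430e6 N·m.
For a solid shaft τ_max = 16T/(πd³), so d = (16T/(π τ_allow))^(1/3) = (16·1.430e6/(π·8.10×10^7))^(1/3) = 0.4480 m.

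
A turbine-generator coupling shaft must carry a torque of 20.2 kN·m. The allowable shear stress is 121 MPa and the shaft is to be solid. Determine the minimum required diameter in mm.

For a solid shaft τ_max = 16T/(πd³), so d = (16T/(π τ_allow))^(1/3) = (16·20200/(π·1.21×10^8))^(1/3) = 0.09474 m.

94.7 mm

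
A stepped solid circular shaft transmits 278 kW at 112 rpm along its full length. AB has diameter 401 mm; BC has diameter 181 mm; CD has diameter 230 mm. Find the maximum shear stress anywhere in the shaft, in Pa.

2.04e7 Pa

ω = 2π·112/60 = 11.73 rad/s, so T = P/ω = 278×10³ / 11.73 = 23700 N·m.
Under the same torque, τ_max = 16T/(πd³) is largest where d is smallest — segment BC (d = 181 mm).
τ_max = 16·23700/(π·(0.181)³) = 2.036×10^7 Pa.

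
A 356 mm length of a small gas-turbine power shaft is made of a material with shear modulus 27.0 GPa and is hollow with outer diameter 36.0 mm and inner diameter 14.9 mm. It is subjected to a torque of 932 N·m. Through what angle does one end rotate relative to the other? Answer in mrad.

76.8 mrad

J = π(d_o⁴ − d_i⁴)/32 = π(0.0360⁴ − 0.0149⁴)/32 = 1.601×10^-7 m⁴.
θ = T·L/(G·J) = 932.0 × 0.356 / (27.0×10⁹ × 1.601×10^-7) = 0.07678 rad.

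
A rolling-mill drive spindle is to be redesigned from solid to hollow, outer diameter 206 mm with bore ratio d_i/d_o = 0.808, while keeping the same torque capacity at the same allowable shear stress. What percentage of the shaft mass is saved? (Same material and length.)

Equal τ_max and T ⇒ the solid shaft needs d_s³ = d_o³(1−k⁴), so d_s = 206·(1−0.808⁴)^(1/3) = 171.2 mm.
Area ratio A_h/A_s = d_o²(1−k²)/d_s² = (1−k²)/(1−k⁴)^(2/3) = 0.5027.
Mass saving = 1 − 0.5027 = 49.7 %.

49.7 %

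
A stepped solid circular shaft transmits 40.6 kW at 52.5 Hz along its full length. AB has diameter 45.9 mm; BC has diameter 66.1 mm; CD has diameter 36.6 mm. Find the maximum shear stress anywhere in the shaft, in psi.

1850 psi

ω = 2π·52.5 = 329.9 rad/s, so T = P/ω = 40.6×10³ / 329.9 = 123.1 N·m.
Under the same torque, τ_max = 16T/(πd³) is largest where d is smallest — segment CD (d = 36.6 mm).
τ_max = 16·123.1/(π·(0.0366)³) = 1.279×10^7 Pa.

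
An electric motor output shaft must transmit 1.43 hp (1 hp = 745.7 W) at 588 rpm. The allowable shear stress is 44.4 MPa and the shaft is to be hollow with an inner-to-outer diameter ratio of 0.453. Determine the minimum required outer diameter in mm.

12.8 mm

ω = 2π·588/60 = 61.58 rad/s, so T = P/ω = 1.43×745.7 / 61.58 = 17.32 N·m.
For a hollow shaft with d_i/d_o = 0.453: τ_max = 16T/(π d_o³ (1−k⁴)), so d_o = [16T/(π τ_allow (1−k⁴))]^(1/3) = [16·17.32/(π·4.44×10^7·0.9579)]^(1/3) = 0.01275 m.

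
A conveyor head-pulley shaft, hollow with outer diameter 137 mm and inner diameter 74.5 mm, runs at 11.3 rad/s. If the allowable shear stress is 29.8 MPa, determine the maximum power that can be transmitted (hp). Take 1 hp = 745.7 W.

J = π(d_o⁴ − d_i⁴)/32 = π(0.137⁴ − 0.0745⁴)/32 = 3.156×10^-5 m⁴.
T_max = τ_allow·J/r = 2.98×10^7 × 3.156×10^-5 / 0.0685 = 13730 N·m.
ω = 11.3 rad/s, so P_max = T_max·ω = 1.551×10^5 W.

208 hp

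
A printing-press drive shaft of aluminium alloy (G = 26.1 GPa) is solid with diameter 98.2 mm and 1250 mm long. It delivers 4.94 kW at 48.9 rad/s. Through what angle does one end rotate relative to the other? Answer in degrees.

ω = 48.9 rad/s, so T = P/ω = 4.94×10³ / 48.90 = 101.0 N·m.
J = πd⁴/32 = π(0.0982)⁴/32 = 9.129×10^-6 m⁴.
θ = T·L/(G·J) = 101.0 × 1.25 / (26.1×10⁹ × 9.129×10^-6) = 5.300×10^-4 rad.

0.0304°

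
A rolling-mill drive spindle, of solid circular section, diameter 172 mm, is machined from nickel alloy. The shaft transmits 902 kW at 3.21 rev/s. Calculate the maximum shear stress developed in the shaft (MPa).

44.8 MPa

ω = 2π·3.21 = 20.17 rad/s, so T = P/ω = 902×10³ / 20.17 = 44720 N·m.
J = πd⁴/32 = π(0.172)⁴/32 = 8.592×10^-5 m⁴.
τ_max = T·r/J = 44720 × 0.0860 / 8.592×10^-5 = 4.476×10^7 Pa.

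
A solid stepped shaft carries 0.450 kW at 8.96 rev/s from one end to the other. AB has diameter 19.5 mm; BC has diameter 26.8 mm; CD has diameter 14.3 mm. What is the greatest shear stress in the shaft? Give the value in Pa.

ω = 2π·8.96 = 56.30 rad/s, so T = P/ω = 0.450×10³ / 56.30 = 7.993 N·m.
Under the same torque, τ_max = 16T/(πd³) is largest where d is smallest — segment CD (d = 14.3 mm).
τ_max = 16·7.993/(π·(0.0143)³) = 1.392×10^7 Pa.

1.39e7 Pa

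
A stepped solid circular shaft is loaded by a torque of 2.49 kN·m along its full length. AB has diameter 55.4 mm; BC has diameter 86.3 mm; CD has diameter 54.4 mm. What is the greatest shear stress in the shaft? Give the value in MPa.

Under the same torque, τ_max = 16T/(πd³) is largest where d is smallest — segment CD (d = 54.4 mm).
τ_max = 16·2490/(π·(0.0544)³) = 7.877×10^7 Pa.

78.8 MPa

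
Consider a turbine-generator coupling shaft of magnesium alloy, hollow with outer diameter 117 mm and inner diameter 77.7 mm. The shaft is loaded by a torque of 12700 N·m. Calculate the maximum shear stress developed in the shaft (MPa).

J = π(d_o⁴ − d_i⁴)/32 = π(0.117⁴ − 0.0777⁴)/32 = 1.482×10^-5 m⁴.
τ_max = T·r/J = 12700 × 0.0585 / 1.482×10^-5 = 5.014×10^7 Pa.

50.1 MPa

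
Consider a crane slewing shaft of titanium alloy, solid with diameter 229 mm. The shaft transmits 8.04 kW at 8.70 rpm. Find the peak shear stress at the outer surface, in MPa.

3.74 MPa

ω = 2π·8.70/60 = 0.9111 rad/s, so T = P/ω = 8.04×10³ / 0.9111 = 8825 N·m.
J = πd⁴/32 = π(0.229)⁴/32 = 2.700×10^-4 m⁴.
τ_max = T·r/J = 8825 × 0.115 / 2.700×10^-4 = 3.743×10^6 Pa.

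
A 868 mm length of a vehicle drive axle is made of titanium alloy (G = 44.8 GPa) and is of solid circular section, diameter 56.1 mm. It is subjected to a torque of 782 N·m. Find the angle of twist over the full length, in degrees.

J = πd⁴/32 = π(0.0561)⁴/32 = 9.724×10^-7 m⁴.
θ = T·L/(G·J) = 782.0 × 0.868 / (44.8×10⁹ × 9.724×10^-7) = 0.01558 rad.

0.893°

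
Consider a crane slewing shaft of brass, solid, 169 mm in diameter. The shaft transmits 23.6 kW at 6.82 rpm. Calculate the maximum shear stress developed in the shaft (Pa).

ω = 2π·6.82/60 = 0.7142 rad/s, so T = P/ω = 23.6×10³ / 0.7142 = 33040 N·m.
J = πd⁴/32 = π(0.169)⁴/32 = 8.008×10^-5 m⁴.
τ_max = T·r/J = 33040 × 0.0845 / 8.008×10^-5 = 3.487×10^7 Pa.

3.49e7 Pa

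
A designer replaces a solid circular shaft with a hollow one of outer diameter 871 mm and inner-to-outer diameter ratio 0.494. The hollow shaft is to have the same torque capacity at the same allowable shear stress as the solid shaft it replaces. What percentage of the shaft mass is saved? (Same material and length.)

Equal τ_max and T ⇒ the solid shaft needs d_s³ = d_o³(1−k⁴), so d_s = 871·(1−0.494⁴)^(1/3) = 853.4 mm.
Area ratio A_h/A_s = d_o²(1−k²)/d_s² = (1−k²)/(1−k⁴)^(2/3) = 0.7876.
Mass saving = 1 − 0.7876 = 21.2 %.

21.2 %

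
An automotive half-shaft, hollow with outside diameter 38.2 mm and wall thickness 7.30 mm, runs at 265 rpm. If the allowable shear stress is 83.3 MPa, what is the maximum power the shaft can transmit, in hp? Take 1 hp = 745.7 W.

29.0 hp

J = π(d_o⁴ − d_i⁴)/32 = π(0.0382⁴ − 0.0236⁴)/32 = 1.786×10^-7 m⁴.
T_max = τ_allow·J/r = 8.33×10^7 × 1.786×10^-7 / 0.0191 = 778.9 N·m.
ω = 2π·265/60 = 27.75 rad/s, so P_max = T_max·ω = 2.162×10^4 W.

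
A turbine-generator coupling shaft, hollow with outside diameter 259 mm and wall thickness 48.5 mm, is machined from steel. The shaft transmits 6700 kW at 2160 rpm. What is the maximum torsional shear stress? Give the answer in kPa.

10300 kPa

ω = 2π·2160/60 = 226.2 rad/s, so T = P/ω = 6700×10³ / 226.2 = 29620 N·m.
J = π(d_o⁴ − d_i⁴)/32 = π(0.259⁴ − 0.162⁴)/32 = 3.742×10^-4 m⁴.
τ_max = T·r/J = 29620 × 0.130 / 3.742×10^-4 = 1.025×10^7 Pa.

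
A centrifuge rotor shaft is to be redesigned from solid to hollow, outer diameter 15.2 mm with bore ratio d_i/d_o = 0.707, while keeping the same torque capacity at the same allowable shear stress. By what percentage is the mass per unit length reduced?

39.4 %

Equal τ_max and T ⇒ the solid shaft needs d_s³ = d_o³(1−k⁴), so d_s = 15.2·(1−0.707⁴)^(1/3) = 13.81 mm.
Area ratio A_h/A_s = d_o²(1−k²)/d_s² = (1−k²)/(1−k⁴)^(2/3) = 0.6058.
Mass saving = 1 − 0.6058 = 39.4 %.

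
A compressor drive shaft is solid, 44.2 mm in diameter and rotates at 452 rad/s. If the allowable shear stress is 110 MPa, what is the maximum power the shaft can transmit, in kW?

J = πd⁴/32 = π(0.0442)⁴/32 = 3.747×10^-7 m⁴.
T_max = τ_allow·J/r = 1.10×10^8 × 3.747×10^-7 / 0.0221 = 1865 N·m.
ω = 452 rad/s, so P_max = T_max·ω = 8.430×10^5 W.

843 kW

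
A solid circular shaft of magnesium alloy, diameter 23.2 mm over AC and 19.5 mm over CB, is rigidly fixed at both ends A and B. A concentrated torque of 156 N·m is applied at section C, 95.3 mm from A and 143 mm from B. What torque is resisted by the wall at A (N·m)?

117 N·m

Compatibility: T_A·a/J_AC = T_B·b/J_CB with T_A + T_B = T₀.
J_AC = 2.84×10^-8 m⁴, J_CB = 1.42×10^-8 m⁴, so T_A = T₀·(J_AC/a)/((J_AC/a)+(J_CB/b)) = 117.1 N·m, T_B = 38.94 N·m.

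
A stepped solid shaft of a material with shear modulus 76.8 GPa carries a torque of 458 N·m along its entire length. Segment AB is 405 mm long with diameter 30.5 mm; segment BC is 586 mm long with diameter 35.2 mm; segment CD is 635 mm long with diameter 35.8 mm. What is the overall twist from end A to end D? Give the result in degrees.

4.30°

J_AB = π(0.0305)⁴/32 = 8.50×10^-8 m⁴; J_BC = π(0.0352)⁴/32 = 1.51×10^-7 m⁴; J_CD = π(0.0358)⁴/32 = 1.61×10^-7 m⁴.
θ = (T/G)·Σ L_i/J_i = (458.0/76.8×10⁹)·(0.405/8.50×10^-8 + 0.586/1.51×10^-7 + 0.635/1.61×10^-7) = 0.07510 rad.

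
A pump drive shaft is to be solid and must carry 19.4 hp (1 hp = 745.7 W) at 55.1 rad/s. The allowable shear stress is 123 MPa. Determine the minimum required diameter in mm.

ω = 55.1 rad/s, so T = P/ω = 19.4×745.7 / 55.10 = 262.6 N·m.
For a solid shaft τ_max = 16T/(πd³), so d = (16T/(π τ_allow))^(1/3) = (16·262.6/(π·1.23×10^8))^(1/3) = 0.02215 m.

22.2 mm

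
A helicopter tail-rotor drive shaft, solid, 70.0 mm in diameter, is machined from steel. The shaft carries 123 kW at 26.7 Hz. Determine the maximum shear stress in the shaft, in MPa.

10.9 MPa

ω = 2π·26.7 = 167.8 rad/s, so T = P/ω = 123×10³ / 167.8 = 733.2 N·m.
J = πd⁴/32 = π(0.0700)⁴/32 = 2.357×10^-6 m⁴.
τ_max = T·r/J = 733.2 × 0.0350 / 2.357×10^-6 = 1.089×10^7 Pa.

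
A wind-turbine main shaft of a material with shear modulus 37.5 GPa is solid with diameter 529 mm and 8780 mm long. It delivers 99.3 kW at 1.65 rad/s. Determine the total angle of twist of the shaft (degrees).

0.105°

ω = 1.65 rad/s, so T = P/ω = 99.3×10³ / 1.650 = 60180 N·m.
J = πd⁴/32 = π(0.529)⁴/32 = 7.688×10^-3 m⁴.
θ = T·L/(G·J) = 60180 × 8.78 / (37.5×10⁹ × 7.688×10^-3) = 1.833×10^-3 rad.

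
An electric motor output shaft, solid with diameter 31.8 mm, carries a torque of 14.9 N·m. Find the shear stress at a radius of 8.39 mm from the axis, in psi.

181 psi

J = πd⁴/32 = π(0.0318)⁴/32 = 1.004×10^-7 m⁴.
Shear stress varies linearly with radius: τ = T·r/J = 14.90 × 0.00839 / 1.004×10^-7 = 1.245×10^6 Pa.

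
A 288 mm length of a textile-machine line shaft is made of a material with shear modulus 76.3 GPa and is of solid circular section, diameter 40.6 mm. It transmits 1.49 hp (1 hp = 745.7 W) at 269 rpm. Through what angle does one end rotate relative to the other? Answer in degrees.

0.0320°

ω = 2π·269/60 = 28.17 rad/s, so T = P/ω = 1.49×745.7 / 28.17 = 39.44 N·m.
J = πd⁴/32 = π(0.0406)⁴/32 = 2.667×10^-7 m⁴.
θ = T·L/(G·J) = 39.44 × 0.288 / (76.3×10⁹ × 2.667×10^-7) = 5.581×10^-4 rad.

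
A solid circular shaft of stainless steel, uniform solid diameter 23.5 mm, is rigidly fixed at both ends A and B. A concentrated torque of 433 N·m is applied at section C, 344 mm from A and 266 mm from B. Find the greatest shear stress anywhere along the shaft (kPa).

With uniform GJ and both ends fixed, compatibility θ_AC = θ_CB gives T_A·a = T_B·b, together with T_A + T_B = T₀.
T_A = T₀·b/(a+b) = 433.0·266/610.0 = 188.8 N·m; T_B = 244.2 N·m.
τ in each portion: τ_AC = 7.41×10^7 Pa, τ_CB = 9.58×10^7 Pa; maximum is in CB.
τ_max = T_CB·r/J = 244.2·0.0118/2.99×10^-8 = 9.583×10^7 Pa.

95800 kPa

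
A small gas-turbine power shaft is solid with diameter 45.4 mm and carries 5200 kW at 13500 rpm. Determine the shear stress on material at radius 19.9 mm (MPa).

175 MPa

ω = 2π·13500/60 = 1414 rad/s, so T = P/ω = 5200×10³ / 1414 = 3678 N·m.
J = πd⁴/32 = π(0.0454)⁴/32 = 4.171×10^-7 m⁴.
Shear stress varies linearly with radius: τ = T·r/J = 3678 × 0.0199 / 4.171×10^-7 = 1.755×10^8 Pa.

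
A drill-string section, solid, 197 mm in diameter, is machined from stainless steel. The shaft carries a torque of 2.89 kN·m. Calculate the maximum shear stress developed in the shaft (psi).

J = πd⁴/32 = π(0.197)⁴/32 = 1.479×10^-4 m⁴.
τ_max = T·r/J = 2890 × 0.0985 / 1.479×10^-4 = 1.925×10^6 Pa.

279 psi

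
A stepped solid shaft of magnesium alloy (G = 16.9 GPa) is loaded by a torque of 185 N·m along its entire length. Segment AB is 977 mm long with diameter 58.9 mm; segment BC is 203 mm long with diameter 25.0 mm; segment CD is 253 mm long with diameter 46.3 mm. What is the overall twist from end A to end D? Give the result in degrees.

J_AB = π(0.0589)⁴/32 = 1.18×10^-6 m⁴; J_BC = π(0.0250)⁴/32 = 3.83×10^-8 m⁴; J_CD = π(0.0463)⁴/32 = 4.51×10^-7 m⁴.
θ = (T/G)·Σ L_i/J_i = (185.0/16.9×10⁹)·(0.977/1.18×10^-6 + 0.203/3.83×10^-8 + 0.253/4.51×10^-7) = 0.07314 rad.

4.19°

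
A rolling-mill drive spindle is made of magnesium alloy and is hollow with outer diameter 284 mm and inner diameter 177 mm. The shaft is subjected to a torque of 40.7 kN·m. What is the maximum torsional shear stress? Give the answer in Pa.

1.07e7 Pa

J = π(d_o⁴ − d_i⁴)/32 = π(0.284⁴ − 0.177⁴)/32 = 5.423×10^-4 m⁴.
τ_max = T·r/J = 40700 × 0.142 / 5.423×10^-4 = 1.066×10^7 Pa.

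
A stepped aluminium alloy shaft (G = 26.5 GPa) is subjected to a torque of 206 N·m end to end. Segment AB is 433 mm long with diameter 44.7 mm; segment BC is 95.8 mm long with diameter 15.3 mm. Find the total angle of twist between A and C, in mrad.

147 mrad

J_AB = π(0.0447)⁴/32 = 3.92×10^-7 m⁴; J_BC = π(0.0153)⁴/32 = 5.38×10^-9 m⁴.
θ = (T/G)·Σ L_i/J_i = (206.0/26.5×10⁹)·(0.433/3.92×10^-7 + 0.0958/5.38×10^-9) = 0.1470 rad.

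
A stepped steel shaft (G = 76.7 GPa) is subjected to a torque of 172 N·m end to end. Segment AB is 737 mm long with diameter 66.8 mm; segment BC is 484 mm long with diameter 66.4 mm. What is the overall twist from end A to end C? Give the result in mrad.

J_AB = π(0.0668)⁴/32 = 1.95×10^-6 m⁴; J_BC = π(0.0664)⁴/32 = 1.91×10^-6 m⁴.
θ = (T/G)·Σ L_i/J_i = (172.0/76.7×10⁹)·(0.737/1.95×10^-6 + 0.484/1.91×10^-6) = 1.414×10^-3 rad.

1.41 mrad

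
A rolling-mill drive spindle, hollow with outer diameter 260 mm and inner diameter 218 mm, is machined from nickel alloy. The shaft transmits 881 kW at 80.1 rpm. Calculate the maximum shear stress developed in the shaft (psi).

8730 psi

ω = 2π·80.1/60 = 8.388 rad/s, so T = P/ω = 881×10³ / 8.388 = 105000 N·m.
J = π(d_o⁴ − d_i⁴)/32 = π(0.260⁴ − 0.218⁴)/32 = 2.269×10^-4 m⁴.
τ_max = T·r/J = 105000 × 0.130 / 2.269×10^-4 = 6.017×10^7 Pa.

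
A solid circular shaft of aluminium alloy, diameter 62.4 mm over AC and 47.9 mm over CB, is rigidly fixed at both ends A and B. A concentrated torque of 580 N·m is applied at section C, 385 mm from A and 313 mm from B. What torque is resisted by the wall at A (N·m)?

406 N·m

Compatibility: T_A·a/J_AC = T_B·b/J_CB with T_A + T_B = T₀.
J_AC = 1.49×10^-6 m⁴, J_CB = 5.17×10^-7 m⁴, so T_A = T₀·(J_AC/a)/((J_AC/a)+(J_CB/b)) = 406.4 N·m, T_B = 173.6 N·m.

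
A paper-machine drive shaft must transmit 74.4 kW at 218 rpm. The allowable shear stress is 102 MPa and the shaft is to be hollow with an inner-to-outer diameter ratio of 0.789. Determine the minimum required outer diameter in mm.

ω = 2π·218/60 = 22.83 rad/s, so T = P/ω = 74.4×10³ / 22.83 = 3259 N·m.
For a hollow shaft with d_i/d_o = 0.789: τ_max = 16T/(π d_o³ (1−k⁴)), so d_o = [16T/(π τ_allow (1−k⁴))]^(1/3) = [16·3259/(π·1.02×10^8·0.6125)]^(1/3) = 0.06429 m.

64.3 mm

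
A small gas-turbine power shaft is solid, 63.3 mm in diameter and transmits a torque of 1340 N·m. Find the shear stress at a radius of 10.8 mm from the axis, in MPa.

9.18 MPa

J = πd⁴/32 = π(0.0633)⁴/32 = 1.576×10^-6 m⁴.
Shear stress varies linearly with radius: τ = T·r/J = 1340 × 0.0108 / 1.576×10^-6 = 9.182×10^6 Pa.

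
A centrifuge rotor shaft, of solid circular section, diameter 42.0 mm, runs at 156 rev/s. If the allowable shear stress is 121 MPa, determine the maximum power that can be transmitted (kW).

1730 kW

J = πd⁴/32 = π(0.0420)⁴/32 = 3.055×10^-7 m⁴.
T_max = τ_allow·J/r = 1.21×10^8 × 3.055×10^-7 / 0.0210 = 1760 N·m.
ω = 2π·156 = 980.2 rad/s, so P_max = T_max·ω = 1.725×10^6 W.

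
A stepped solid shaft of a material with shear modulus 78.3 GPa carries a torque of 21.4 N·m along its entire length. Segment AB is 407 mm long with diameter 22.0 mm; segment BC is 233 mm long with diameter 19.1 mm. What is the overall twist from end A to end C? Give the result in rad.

0.00971 rad

J_AB = π(0.0220)⁴/32 = 2.30×10^-8 m⁴; J_BC = π(0.0191)⁴/32 = 1.31×10^-8 m⁴.
θ = (T/G)·Σ L_i/J_i = (21.40/78.3×10⁹)·(0.407/2.30×10^-8 + 0.233/1.31×10^-8) = 9.711×10^-3 rad.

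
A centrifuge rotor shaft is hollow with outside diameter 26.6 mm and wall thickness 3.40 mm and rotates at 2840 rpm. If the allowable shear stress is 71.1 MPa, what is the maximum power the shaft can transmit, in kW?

J = π(d_o⁴ − d_i⁴)/32 = π(0.0266⁴ − 0.0198⁴)/32 = 3.406×10^-8 m⁴.
T_max = τ_allow·J/r = 7.11×10^7 × 3.406×10^-8 / 0.0133 = 182.1 N·m.
ω = 2π·2840/60 = 297.4 rad/s, so P_max = T_max·ω = 5.415×10^4 W.

54.2 kW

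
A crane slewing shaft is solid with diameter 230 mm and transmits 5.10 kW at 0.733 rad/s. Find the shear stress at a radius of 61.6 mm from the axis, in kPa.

ω = 0.733 rad/s, so T = P/ω = 5.10×10³ / 0.7330 = 6958 N·m.
J = πd⁴/32 = π(0.230)⁴/32 = 2.747×10^-4 m⁴.
Shear stress varies linearly with radius: τ = T·r/J = 6958 × 0.0616 / 2.747×10^-4 = 1.560×10^6 Pa.

1560 kPa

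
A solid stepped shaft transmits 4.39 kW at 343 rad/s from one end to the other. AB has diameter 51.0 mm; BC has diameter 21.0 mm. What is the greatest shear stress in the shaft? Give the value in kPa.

7040 kPa

ω = 343 rad/s, so T = P/ω = 4.39×10³ / 343.0 = 12.80 N·m.
Under the same torque, τ_max = 16T/(πd³) is largest where d is smallest — segment BC (d = 21.0 mm).
τ_max = 16·12.80/(π·(0.0210)³) = 7.039×10^6 Pa.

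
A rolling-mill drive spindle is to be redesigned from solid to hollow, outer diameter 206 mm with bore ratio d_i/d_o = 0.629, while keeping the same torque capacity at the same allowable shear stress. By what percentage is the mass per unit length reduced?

32.3 %

Equal τ_max and T ⇒ the solid shaft needs d_s³ = d_o³(1−k⁴), so d_s = 206·(1−0.629⁴)^(1/3) = 194.6 mm.
Area ratio A_h/A_s = d_o²(1−k²)/d_s² = (1−k²)/(1−k⁴)^(2/3) = 0.6770.
Mass saving = 1 − 0.6770 = 32.3 %.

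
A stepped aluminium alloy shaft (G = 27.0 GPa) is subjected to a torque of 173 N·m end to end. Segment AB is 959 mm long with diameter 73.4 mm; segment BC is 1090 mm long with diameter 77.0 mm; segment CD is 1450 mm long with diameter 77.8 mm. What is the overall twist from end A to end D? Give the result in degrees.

J_AB = π(0.0734)⁴/32 = 2.85×10^-6 m⁴; J_BC = π(0.0770)⁴/32 = 3.45×10^-6 m⁴; J_CD = π(0.0778)⁴/32 = 3.60×10^-6 m⁴.
θ = (T/G)·Σ L_i/J_i = (173.0/27.0×10⁹)·(0.959/2.85×10^-6 + 1.09/3.45×10^-6 + 1.45/3.60×10^-6) = 6.763×10^-3 rad.

0.387°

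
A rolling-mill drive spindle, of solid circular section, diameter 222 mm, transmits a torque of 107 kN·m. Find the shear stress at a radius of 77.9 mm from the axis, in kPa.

J = πd⁴/32 = π(0.222)⁴/32 = 2.385×10^-4 m⁴.
Shear stress varies linearly with radius: τ = T·r/J = 107000 × 0.0779 / 2.385×10^-4 = 3.496×10^7 Pa.

35000 kPa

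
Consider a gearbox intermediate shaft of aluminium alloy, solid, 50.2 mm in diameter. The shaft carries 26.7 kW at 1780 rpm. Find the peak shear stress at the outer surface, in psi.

836 psi

ω = 2π·1780/60 = 186.4 rad/s, so T = P/ω = 26.7×10³ / 186.4 = 143.2 N·m.
J = πd⁴/32 = π(0.0502)⁴/32 = 6.235×10^-7 m⁴.
τ_max = T·r/J = 143.2 × 0.0251 / 6.235×10^-7 = 5.767×10^6 Pa.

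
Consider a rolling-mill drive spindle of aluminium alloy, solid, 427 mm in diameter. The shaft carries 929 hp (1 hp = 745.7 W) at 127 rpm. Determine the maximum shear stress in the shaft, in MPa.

3.41 MPa

ω = 2π·127/60 = 13.30 rad/s, so T = P/ω = 929×745.7 / 13.30 = 52090 N·m.
J = πd⁴/32 = π(0.427)⁴/32 = 3.264×10^-3 m⁴.
τ_max = T·r/J = 52090 × 0.213 / 3.264×10^-3 = 3.407×10^6 Pa.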